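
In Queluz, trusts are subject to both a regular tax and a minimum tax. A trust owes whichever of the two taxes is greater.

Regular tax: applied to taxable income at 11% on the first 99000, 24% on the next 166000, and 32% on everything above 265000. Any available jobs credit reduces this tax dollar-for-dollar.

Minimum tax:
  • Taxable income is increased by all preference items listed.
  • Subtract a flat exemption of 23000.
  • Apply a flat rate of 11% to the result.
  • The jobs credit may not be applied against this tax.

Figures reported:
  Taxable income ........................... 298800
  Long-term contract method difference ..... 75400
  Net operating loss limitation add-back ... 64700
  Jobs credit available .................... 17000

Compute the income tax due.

Minimum tax:
  Adjusted income: 298800 + 75400 + 64700 = 438900
  Less exemption 23000 → base 415900
  415900 × 11% = 45749

Regular tax:
  99000 × 11% = 10890
  166000 × 24% = 39840
  33800 × 32% = 10816
  → 61546
  Less jobs credit 17000 → 44546

45749 > 44546, so the minimum tax is the binding amount.

45749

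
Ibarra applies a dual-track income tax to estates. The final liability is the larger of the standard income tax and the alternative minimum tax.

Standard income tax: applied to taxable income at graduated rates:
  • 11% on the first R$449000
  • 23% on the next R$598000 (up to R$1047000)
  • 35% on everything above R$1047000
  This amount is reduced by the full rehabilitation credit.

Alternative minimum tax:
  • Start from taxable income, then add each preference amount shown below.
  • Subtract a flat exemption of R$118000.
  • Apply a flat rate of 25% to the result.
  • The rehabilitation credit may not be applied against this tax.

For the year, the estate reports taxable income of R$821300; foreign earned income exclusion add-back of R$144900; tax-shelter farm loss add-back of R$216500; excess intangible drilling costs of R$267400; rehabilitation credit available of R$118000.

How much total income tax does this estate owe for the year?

Alternative minimum tax:
  Adjusted income: R$821300 + R$144900 + R$216500 + R$267400 = R$1450100
  Less exemption R$118000 → base R$1332100
  R$1332100 × 25% = R$333025

Standard income tax:
  R$449000 × 11% = R$49390
  R$372300 × 23% = R$85629
  → R$135019
  Less rehabilitation credit R$118000 → R$17019

R$333025 > R$17019, so the alternative minimum tax is the binding amount.

R$333025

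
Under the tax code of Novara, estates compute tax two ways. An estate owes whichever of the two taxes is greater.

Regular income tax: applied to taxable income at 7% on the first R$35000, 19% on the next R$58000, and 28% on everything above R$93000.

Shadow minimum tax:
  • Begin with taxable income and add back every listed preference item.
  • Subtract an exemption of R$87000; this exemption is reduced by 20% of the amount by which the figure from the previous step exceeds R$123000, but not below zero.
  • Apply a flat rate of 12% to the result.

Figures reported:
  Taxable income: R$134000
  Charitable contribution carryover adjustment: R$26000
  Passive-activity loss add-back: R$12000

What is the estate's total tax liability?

R$24950

Regular income tax:
  R$35000 × 7% = R$2450
  R$58000 × 19% = R$11020
  R$41000 × 28% = R$11480
  → R$24950

Shadow minimum tax:
  Adjusted income: R$134000 + R$26000 + R$12000 = R$172000
  Exemption: R$87000 − 20% × (R$172000 − R$123000) = R$87000 − R$9800 = R$77200
  Base: R$172000 − R$77200 = R$94800
  R$94800 × 12% = R$11376

R$24950 > R$11376, so the regular income tax governs.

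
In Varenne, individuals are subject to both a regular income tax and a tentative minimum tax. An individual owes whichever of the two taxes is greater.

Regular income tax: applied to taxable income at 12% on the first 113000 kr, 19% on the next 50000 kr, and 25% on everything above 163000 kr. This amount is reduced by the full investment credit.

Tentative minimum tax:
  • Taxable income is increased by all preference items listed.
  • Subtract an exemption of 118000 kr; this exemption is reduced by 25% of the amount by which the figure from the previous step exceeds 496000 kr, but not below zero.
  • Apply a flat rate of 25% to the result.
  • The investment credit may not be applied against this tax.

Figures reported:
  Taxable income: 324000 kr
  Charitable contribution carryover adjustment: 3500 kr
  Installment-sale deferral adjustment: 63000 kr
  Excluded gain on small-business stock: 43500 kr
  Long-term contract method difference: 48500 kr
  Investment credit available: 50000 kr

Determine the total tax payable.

Regular income tax:
  113000 kr × 12% = 13560 kr
  50000 kr × 19% = 9500 kr
  161000 kr × 25% = 40250 kr
  → 63310 kr
  Less investment credit 50000 kr → 13310 kr

Tentative minimum tax:
  Adjusted income: 324000 kr + 3500 kr + 63000 kr + 43500 kr + 48500 kr = 482500 kr
  Exemption: 482500 kr ≤ 496000 kr, so full 118000 kr applies
  Base: 482500 kr − 118000 kr = 364500 kr
  364500 kr × 25% = 91125 kr

91125 kr > 13310 kr, so the tentative minimum tax is the binding amount.

91125 kr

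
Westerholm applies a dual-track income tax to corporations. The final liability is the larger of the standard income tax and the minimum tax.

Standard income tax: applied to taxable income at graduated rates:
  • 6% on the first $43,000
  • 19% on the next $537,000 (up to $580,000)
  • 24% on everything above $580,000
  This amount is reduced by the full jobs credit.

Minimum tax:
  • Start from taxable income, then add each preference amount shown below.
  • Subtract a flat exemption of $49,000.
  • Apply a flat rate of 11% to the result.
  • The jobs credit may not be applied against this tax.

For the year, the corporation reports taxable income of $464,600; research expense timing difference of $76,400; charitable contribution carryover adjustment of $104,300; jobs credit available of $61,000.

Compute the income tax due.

Standard income tax:
  $43,000 × 6% = $2,580
  $421,600 × 19% = $80,104
  → $82,684
  Less jobs credit $61,000 → $21,684

Minimum tax:
  Adjusted income: $464,600 + $76,400 + $104,300 = $645,300
  Less exemption $49,000 → base $596,300
  $596,300 × 11% = $65,593

$65,593 > $21,684, so the minimum tax is the binding amount.

$65,593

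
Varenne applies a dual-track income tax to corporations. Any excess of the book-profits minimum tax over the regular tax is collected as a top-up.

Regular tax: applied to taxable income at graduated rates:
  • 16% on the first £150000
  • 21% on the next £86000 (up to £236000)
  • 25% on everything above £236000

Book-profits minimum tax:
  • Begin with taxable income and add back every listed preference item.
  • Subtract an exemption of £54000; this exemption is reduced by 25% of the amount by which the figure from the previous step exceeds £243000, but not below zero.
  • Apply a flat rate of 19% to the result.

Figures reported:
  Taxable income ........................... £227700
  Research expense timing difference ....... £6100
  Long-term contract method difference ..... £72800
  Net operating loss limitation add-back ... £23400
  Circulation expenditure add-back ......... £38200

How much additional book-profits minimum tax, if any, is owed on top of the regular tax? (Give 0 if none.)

£25328

Regular tax:
  £150000 × 16% = £24000
  £77700 × 21% = £16317
  → £40317

Book-profits minimum tax:
  Adjusted income: £227700 + £6100 + £72800 + £23400 + £38200 = £368200
  Exemption: £54000 − 25% × (£368200 − £243000) = £54000 − £31300 = £22700
  Base: £368200 − £22700 = £345500
  £345500 × 19% = £65645

Excess of book-profits minimum tax over regular tax: £65645 − £40317 = £25328.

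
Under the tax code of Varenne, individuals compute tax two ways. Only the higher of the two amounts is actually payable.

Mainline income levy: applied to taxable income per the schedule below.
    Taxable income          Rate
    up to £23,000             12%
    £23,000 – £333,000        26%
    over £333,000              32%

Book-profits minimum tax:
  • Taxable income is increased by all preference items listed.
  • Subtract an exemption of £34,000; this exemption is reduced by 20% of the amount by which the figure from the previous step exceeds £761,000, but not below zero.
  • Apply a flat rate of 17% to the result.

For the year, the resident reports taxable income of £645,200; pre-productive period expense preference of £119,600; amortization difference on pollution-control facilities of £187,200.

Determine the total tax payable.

Mainline income levy:
  £23,000 × 12% = £2,760
  £310,000 × 26% = £80,600
  £312,200 × 32% = £99,904
  → £183,264

Book-profits minimum tax:
  Adjusted income: £645,200 + £119,600 + £187,200 = £952,000
  Exemption: 20% × (£952,000 − £761,000) = £38,200 ≥ £34,000, so the exemption is fully phased out
  Base: £952,000 − £0 = £952,000
  £952,000 × 17% = £161,840

£183,264 > £161,840, so the mainline income levy governs.

£183,264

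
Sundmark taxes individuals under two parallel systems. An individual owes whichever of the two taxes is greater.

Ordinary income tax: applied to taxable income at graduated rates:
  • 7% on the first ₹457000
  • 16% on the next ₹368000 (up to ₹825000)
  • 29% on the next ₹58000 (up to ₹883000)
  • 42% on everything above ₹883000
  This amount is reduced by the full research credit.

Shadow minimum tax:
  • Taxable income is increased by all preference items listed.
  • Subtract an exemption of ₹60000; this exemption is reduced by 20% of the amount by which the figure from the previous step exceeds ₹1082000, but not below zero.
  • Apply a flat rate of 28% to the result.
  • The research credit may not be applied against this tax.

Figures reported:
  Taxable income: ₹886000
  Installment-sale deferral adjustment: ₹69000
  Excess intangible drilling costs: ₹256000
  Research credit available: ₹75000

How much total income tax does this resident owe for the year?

₹329504

Shadow minimum tax:
  Adjusted income: ₹886000 + ₹69000 + ₹256000 = ₹1211000
  Exemption: ₹60000 − 20% × (₹1211000 − ₹1082000) = ₹60000 − ₹25800 = ₹34200
  Base: ₹1211000 − ₹34200 = ₹1176800
  ₹1176800 × 28% = ₹329504

Ordinary income tax:
  ₹457000 × 7% = ₹31990
  ₹368000 × 16% = ₹58880
  ₹58000 × 29% = ₹16820
  ₹3000 × 42% = ₹1260
  → ₹108950
  Less research credit ₹75000 → ₹33950

₹329504 > ₹33950, so the shadow minimum tax is the binding amount.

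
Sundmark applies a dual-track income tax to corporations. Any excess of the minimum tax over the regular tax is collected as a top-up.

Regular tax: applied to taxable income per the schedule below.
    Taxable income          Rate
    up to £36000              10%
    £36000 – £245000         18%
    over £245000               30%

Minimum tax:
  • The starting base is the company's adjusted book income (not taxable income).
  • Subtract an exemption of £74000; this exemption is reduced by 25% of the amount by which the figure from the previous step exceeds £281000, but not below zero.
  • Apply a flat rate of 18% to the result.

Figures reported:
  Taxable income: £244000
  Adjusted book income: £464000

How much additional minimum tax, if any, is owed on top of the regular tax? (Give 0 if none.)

£37395

Regular tax:
  £36000 × 10% = £3600
  £208000 × 18% = £37440
  → £41040

Minimum tax:
  Base (adjusted book income): £464000
  Exemption: £74000 − 25% × (£464000 − £281000) = £74000 − £45750 = £28250
  Base: £464000 − £28250 = £435750
  £435750 × 18% = £78435

Excess of minimum tax over regular tax: £78435 − £41040 = £37395.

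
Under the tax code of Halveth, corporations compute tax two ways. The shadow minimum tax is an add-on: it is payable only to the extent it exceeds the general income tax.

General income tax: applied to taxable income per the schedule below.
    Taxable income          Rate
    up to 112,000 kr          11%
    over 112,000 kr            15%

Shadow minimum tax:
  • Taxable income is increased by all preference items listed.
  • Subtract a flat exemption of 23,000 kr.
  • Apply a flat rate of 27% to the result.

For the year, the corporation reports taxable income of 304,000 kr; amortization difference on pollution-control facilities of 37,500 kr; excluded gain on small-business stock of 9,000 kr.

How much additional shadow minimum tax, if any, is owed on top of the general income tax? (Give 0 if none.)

Shadow minimum tax:
  Adjusted income: 304,000 kr + 37,500 kr + 9,000 kr = 350,500 kr
  Less exemption 23,000 kr → base 327,500 kr
  327,500 kr × 27% = 88,425 kr

General income tax:
  112,000 kr × 11% = 12,320 kr
  192,000 kr × 15% = 28,800 kr
  → 41,120 kr

Excess of shadow minimum tax over general income tax: 88,425 kr − 41,120 kr = 47,305 kr.

47,305 kr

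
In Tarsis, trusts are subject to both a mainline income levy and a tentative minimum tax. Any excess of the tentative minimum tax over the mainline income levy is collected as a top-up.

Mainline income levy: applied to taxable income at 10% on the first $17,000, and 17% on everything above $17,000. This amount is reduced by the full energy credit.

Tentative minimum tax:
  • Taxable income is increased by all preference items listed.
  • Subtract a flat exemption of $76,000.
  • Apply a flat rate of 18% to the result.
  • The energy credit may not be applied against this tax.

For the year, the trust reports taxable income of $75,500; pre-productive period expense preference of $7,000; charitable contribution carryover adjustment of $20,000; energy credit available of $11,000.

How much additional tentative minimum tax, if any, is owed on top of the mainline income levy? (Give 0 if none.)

Tentative minimum tax:
  Adjusted income: $75,500 + $7,000 + $20,000 = $102,500
  Less exemption $76,000 → base $26,500
  $26,500 × 18% = $4,770

Mainline income levy:
  $17,000 × 10% = $1,700
  $58,500 × 17% = $9,945
  → $11,645
  Less energy credit $11,000 → $645

Excess of tentative minimum tax over mainline income levy: $4,770 − $645 = $4,125.

$4,125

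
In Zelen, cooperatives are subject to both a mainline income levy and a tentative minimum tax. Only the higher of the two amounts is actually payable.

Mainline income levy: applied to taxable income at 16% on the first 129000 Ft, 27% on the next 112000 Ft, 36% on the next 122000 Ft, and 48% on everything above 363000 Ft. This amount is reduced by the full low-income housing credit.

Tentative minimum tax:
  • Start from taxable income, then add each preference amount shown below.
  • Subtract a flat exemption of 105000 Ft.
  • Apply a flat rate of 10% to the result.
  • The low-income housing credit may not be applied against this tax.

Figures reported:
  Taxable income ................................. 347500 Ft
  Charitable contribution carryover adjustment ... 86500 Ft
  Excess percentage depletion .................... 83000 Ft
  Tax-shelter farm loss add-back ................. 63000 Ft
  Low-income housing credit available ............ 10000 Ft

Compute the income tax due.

Tentative minimum tax:
  Adjusted income: 347500 Ft + 86500 Ft + 83000 Ft + 63000 Ft = 580000 Ft
  Less exemption 105000 Ft → base 475000 Ft
  475000 Ft × 10% = 47500 Ft

Mainline income levy:
  129000 Ft × 16% = 20640 Ft
  112000 Ft × 27% = 30240 Ft
  106500 Ft × 36% = 38340 Ft
  → 89220 Ft
  Less low-income housing credit 10000 Ft → 79220 Ft

79220 Ft > 47500 Ft, so the mainline income levy governs.

79220 Ft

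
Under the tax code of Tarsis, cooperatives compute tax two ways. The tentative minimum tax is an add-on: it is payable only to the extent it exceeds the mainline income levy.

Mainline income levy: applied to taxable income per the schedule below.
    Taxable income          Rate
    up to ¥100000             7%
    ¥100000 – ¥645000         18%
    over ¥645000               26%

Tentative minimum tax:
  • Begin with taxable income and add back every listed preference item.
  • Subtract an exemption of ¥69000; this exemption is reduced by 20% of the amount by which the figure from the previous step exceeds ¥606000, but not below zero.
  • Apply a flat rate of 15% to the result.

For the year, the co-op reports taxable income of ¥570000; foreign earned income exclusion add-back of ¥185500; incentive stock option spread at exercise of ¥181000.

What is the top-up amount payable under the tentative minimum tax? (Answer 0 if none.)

Tentative minimum tax:
  Adjusted income: ¥570000 + ¥185500 + ¥181000 = ¥936500
  Exemption: ¥69000 − 20% × (¥936500 − ¥606000) = ¥69000 − ¥66100 = ¥2900
  Base: ¥936500 − ¥2900 = ¥933600
  ¥933600 × 15% = ¥140040

Mainline income levy:
  ¥100000 × 7% = ¥7000
  ¥470000 × 18% = ¥84600
  → ¥91600

Excess of tentative minimum tax over mainline income levy: ¥140040 − ¥91600 = ¥48440.

¥48440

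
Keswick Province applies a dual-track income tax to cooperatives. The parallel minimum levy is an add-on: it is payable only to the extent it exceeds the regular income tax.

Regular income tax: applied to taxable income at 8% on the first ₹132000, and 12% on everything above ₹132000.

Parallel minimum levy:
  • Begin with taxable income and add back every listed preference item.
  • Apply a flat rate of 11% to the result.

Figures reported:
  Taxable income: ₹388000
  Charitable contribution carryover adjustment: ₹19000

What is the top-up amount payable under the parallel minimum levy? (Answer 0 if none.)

₹3490

Parallel minimum levy:
  Adjusted income: ₹388000 + ₹19000 = ₹407000
  ₹407000 × 11% = ₹44770

Regular income tax:
  ₹132000 × 8% = ₹10560
  ₹256000 × 12% = ₹30720
  → ₹41280

Excess of parallel minimum levy over regular income tax: ₹44770 − ₹41280 = ₹3490.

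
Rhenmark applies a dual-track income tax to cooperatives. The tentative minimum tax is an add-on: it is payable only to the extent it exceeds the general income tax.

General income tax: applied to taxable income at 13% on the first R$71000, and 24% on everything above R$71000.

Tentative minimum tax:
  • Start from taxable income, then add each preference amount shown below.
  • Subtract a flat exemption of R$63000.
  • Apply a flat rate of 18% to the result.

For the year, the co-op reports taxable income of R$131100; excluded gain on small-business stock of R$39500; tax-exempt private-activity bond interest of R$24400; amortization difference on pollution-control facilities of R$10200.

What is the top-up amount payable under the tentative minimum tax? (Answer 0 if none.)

General income tax:
  R$71000 × 13% = R$9230
  R$60100 × 24% = R$14424
  → R$23654

Tentative minimum tax:
  Adjusted income: R$131100 + R$39500 + R$24400 + R$10200 = R$205200
  Less exemption R$63000 → base R$142200
  R$142200 × 18% = R$25596

Excess of tentative minimum tax over general income tax: R$25596 − R$23654 = R$1942.

R$1942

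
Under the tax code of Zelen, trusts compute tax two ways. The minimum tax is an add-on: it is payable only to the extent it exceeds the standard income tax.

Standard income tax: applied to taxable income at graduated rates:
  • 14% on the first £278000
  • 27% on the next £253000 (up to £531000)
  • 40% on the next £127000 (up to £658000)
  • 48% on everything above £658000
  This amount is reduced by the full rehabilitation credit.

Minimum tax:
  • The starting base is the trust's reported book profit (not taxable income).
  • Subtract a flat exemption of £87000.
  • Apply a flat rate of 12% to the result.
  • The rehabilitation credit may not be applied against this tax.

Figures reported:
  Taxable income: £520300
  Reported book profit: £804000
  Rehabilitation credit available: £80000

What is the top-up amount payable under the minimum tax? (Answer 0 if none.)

£61699

Standard income tax:
  £278000 × 14% = £38920
  £242300 × 27% = £65421
  → £104341
  Less rehabilitation credit £80000 → £24341

Minimum tax:
  Base (reported book profit): £804000
  Less exemption £87000 → base £717000
  £717000 × 12% = £86040

Excess of minimum tax over standard income tax: £86040 − £24341 = £61699.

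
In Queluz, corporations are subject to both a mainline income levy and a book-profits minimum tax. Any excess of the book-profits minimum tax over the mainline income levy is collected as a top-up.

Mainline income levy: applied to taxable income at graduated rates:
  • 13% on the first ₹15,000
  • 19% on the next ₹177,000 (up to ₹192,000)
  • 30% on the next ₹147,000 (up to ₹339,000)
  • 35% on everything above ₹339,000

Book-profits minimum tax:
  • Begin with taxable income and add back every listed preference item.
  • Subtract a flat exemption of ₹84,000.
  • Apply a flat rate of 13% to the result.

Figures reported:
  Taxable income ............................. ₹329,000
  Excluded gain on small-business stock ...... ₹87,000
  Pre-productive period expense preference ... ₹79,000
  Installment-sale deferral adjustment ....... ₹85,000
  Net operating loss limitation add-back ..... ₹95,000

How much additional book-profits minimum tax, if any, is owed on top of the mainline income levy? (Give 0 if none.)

₹150

Mainline income levy:
  ₹15,000 × 13% = ₹1,950
  ₹177,000 × 19% = ₹33,630
  ₹137,000 × 30% = ₹41,100
  → ₹76,680

Book-profits minimum tax:
  Adjusted income: ₹329,000 + ₹87,000 + ₹79,000 + ₹85,000 + ₹95,000 = ₹675,000
  Less exemption ₹84,000 → base ₹591,000
  ₹591,000 × 13% = ₹76,830

Excess of book-profits minimum tax over mainline income levy: ₹76,830 − ₹76,680 = ₹150.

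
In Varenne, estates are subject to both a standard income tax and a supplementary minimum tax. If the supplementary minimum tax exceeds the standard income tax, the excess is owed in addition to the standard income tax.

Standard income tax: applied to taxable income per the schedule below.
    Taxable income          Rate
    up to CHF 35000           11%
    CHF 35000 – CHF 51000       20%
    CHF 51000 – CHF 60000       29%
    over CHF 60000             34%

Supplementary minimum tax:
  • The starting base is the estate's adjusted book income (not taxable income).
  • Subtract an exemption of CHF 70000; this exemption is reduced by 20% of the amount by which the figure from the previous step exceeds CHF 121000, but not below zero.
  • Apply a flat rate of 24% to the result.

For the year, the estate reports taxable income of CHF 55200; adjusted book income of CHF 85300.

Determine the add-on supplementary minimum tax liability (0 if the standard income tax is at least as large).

CHF 0

Supplementary minimum tax:
  Base (adjusted book income): CHF 85300
  Exemption: CHF 85300 ≤ CHF 121000, so full CHF 70000 applies
  Base: CHF 85300 − CHF 70000 = CHF 15300
  CHF 15300 × 24% = CHF 3672

Standard income tax:
  CHF 35000 × 11% = CHF 3850
  CHF 16000 × 20% = CHF 3200
  CHF 4200 × 29% = CHF 1218
  → CHF 8268

CHF 3672 ≤ CHF 8268, so no add-on is due.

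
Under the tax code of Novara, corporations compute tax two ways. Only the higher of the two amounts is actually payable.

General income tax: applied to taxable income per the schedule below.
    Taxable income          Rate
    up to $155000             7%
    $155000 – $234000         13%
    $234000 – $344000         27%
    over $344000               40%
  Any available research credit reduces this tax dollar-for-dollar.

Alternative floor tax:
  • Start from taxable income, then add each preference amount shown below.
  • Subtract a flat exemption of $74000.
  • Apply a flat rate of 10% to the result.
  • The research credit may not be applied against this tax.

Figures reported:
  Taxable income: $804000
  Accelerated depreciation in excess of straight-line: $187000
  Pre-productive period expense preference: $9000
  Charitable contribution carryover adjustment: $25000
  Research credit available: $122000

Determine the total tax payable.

$112820

General income tax:
  $155000 × 7% = $10850
  $79000 × 13% = $10270
  $110000 × 27% = $29700
  $460000 × 40% = $184000
  → $234820
  Less research credit $122000 → $112820

Alternative floor tax:
  Adjusted income: $804000 + $187000 + $9000 + $25000 = $1025000
  Less exemption $74000 → base $951000
  $951000 × 10% = $95100

$112820 > $95100, so the general income tax governs.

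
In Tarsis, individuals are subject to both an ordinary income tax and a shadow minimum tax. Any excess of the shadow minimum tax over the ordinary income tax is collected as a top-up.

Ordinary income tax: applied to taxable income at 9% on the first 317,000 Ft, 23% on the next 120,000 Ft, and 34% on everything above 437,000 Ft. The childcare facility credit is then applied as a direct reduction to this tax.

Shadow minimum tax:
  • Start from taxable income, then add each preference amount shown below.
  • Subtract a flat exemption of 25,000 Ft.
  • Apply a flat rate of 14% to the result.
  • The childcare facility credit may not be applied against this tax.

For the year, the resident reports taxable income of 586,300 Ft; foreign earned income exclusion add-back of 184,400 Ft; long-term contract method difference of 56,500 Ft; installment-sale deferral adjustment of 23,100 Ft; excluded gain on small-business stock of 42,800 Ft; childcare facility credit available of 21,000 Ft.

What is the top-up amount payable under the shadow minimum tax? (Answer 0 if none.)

35,642 Ft

Shadow minimum tax:
  Adjusted income: 586,300 Ft + 184,400 Ft + 56,500 Ft + 23,100 Ft + 42,800 Ft = 893,100 Ft
  Less exemption 25,000 Ft → base 868,100 Ft
  868,100 Ft × 14% = 121,534 Ft

Ordinary income tax:
  317,000 Ft × 9% = 28,530 Ft
  120,000 Ft × 23% = 27,600 Ft
  149,300 Ft × 34% = 50,762 Ft
  → 106,892 Ft
  Less childcare facility credit 21,000 Ft → 85,892 Ft

Excess of shadow minimum tax over ordinary income tax: 121,534 Ft − 85,892 Ft = 35,642 Ft.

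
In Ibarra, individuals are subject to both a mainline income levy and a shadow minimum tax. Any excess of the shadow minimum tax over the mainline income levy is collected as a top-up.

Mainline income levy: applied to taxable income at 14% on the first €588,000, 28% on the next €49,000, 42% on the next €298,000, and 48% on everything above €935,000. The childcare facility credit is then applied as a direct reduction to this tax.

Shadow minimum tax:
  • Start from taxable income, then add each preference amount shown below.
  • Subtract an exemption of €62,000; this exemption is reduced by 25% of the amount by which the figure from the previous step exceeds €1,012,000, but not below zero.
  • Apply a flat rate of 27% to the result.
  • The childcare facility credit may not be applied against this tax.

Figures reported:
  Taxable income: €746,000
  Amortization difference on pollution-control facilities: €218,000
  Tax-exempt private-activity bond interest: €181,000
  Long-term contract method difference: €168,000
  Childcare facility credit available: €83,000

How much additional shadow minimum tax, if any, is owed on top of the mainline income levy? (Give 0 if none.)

Mainline income levy:
  €588,000 × 14% = €82,320
  €49,000 × 28% = €13,720
  €109,000 × 42% = €45,780
  → €141,820
  Less childcare facility credit €83,000 → €58,820

Shadow minimum tax:
  Adjusted income: €746,000 + €218,000 + €181,000 + €168,000 = €1,313,000
  Exemption: 25% × (€1,313,000 − €1,012,000) = €75,250 ≥ €62,000, so the exemption is fully phased out
  Base: €1,313,000 − €0 = €1,313,000
  €1,313,000 × 27% = €354,510

Excess of shadow minimum tax over mainline income levy: €354,510 − €58,820 = €295,690.

€295,690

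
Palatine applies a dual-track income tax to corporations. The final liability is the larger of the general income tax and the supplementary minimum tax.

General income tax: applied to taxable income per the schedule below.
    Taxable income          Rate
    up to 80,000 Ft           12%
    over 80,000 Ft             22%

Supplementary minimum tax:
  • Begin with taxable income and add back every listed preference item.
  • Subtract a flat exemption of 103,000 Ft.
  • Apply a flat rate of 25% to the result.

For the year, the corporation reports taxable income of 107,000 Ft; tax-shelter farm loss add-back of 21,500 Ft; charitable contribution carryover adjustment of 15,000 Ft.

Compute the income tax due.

15,540 Ft

General income tax:
  80,000 Ft × 12% = 9,600 Ft
  27,000 Ft × 22% = 5,940 Ft
  → 15,540 Ft

Supplementary minimum tax:
  Adjusted income: 107,000 Ft + 21,500 Ft + 15,000 Ft = 143,500 Ft
  Less exemption 103,000 Ft → base 40,500 Ft
  40,500 Ft × 25% = 10,125 Ft

15,540 Ft > 10,125 Ft, so the general income tax governs.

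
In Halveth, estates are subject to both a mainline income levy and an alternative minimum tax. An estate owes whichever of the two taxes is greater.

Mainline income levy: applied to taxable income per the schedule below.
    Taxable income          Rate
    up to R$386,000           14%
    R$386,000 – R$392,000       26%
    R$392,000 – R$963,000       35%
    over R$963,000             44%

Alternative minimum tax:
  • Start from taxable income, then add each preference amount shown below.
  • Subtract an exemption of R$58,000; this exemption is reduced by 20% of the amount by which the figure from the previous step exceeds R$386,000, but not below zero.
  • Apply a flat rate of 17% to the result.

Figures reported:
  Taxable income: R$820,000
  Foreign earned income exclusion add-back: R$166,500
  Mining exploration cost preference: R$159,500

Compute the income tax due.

R$205,400

Mainline income levy:
  R$386,000 × 14% = R$54,040
  R$6,000 × 26% = R$1,560
  R$428,000 × 35% = R$149,800
  → R$205,400

Alternative minimum tax:
  Adjusted income: R$820,000 + R$166,500 + R$159,500 = R$1,146,000
  Exemption: 20% × (R$1,146,000 − R$386,000) = R$152,000 ≥ R$58,000, so the exemption is fully phased out
  Base: R$1,146,000 − R$0 = R$1,146,000
  R$1,146,000 × 17% = R$194,820

R$205,400 > R$194,820, so the mainline income levy governs.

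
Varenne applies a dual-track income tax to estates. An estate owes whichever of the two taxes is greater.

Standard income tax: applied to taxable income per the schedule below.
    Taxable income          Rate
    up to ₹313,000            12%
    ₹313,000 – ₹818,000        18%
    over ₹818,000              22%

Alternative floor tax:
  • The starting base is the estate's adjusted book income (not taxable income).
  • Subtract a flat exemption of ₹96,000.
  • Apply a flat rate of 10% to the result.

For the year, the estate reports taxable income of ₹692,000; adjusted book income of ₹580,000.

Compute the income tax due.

₹105,780

Standard income tax:
  ₹313,000 × 12% = ₹37,560
  ₹379,000 × 18% = ₹68,220
  → ₹105,780

Alternative floor tax:
  Base (adjusted book income): ₹580,000
  Less exemption ₹96,000 → base ₹484,000
  ₹484,000 × 10% = ₹48,400

₹105,780 > ₹48,400, so the standard income tax governs.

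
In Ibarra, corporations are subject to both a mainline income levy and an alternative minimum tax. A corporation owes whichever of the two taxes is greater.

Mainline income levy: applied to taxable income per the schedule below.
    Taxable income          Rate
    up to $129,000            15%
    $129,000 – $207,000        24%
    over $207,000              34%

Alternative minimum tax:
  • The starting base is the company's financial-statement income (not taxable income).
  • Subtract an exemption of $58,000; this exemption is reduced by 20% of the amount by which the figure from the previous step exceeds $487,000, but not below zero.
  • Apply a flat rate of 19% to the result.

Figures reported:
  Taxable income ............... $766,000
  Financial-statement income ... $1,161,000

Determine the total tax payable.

Alternative minimum tax:
  Base (financial-statement income): $1,161,000
  Exemption: 20% × ($1,161,000 − $487,000) = $134,800 ≥ $58,000, so the exemption is fully phased out
  Base: $1,161,000 − $0 = $1,161,000
  $1,161,000 × 19% = $220,590

Mainline income levy:
  $129,000 × 15% = $19,350
  $78,000 × 24% = $18,720
  $559,000 × 34% = $190,060
  → $228,130

$228,130 > $220,590, so the mainline income levy governs.

$228,130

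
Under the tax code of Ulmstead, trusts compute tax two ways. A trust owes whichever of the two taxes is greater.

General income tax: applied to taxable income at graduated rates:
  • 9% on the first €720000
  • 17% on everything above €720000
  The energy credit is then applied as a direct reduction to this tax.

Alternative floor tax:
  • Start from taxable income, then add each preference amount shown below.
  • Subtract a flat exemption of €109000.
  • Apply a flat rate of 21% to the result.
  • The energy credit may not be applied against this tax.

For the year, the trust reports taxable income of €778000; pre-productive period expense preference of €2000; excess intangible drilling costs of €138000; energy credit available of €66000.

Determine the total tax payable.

Alternative floor tax:
  Adjusted income: €778000 + €2000 + €138000 = €918000
  Less exemption €109000 → base €809000
  €809000 × 21% = €169890

General income tax:
  €720000 × 9% = €64800
  €58000 × 17% = €9860
  → €74660
  Less energy credit €66000 → €8660

€169890 > €8660, so the alternative floor tax is the binding amount.

€169890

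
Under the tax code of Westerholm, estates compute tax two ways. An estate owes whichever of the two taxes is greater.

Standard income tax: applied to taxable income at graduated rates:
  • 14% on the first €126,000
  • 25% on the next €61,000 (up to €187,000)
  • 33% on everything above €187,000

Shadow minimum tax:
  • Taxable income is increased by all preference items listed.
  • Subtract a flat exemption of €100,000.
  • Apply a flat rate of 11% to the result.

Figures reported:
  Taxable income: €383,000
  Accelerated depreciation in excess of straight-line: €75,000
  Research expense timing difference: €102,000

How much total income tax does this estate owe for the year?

Shadow minimum tax:
  Adjusted income: €383,000 + €75,000 + €102,000 = €560,000
  Less exemption €100,000 → base €460,000
  €460,000 × 11% = €50,600

Standard income tax:
  €126,000 × 14% = €17,640
  €61,000 × 25% = €15,250
  €196,000 × 33% = €64,680
  → €97,570

€97,570 > €50,600, so the standard income tax governs.

€97,570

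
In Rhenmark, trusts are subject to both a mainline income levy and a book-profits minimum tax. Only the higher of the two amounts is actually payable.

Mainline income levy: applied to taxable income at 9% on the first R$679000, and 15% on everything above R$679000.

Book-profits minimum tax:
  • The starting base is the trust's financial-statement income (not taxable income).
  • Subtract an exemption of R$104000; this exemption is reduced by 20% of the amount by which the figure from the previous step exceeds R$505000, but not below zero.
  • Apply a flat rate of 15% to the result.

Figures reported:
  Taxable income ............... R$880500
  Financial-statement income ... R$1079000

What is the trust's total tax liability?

R$161850

Mainline income levy:
  R$679000 × 9% = R$61110
  R$201500 × 15% = R$30225
  → R$91335

Book-profits minimum tax:
  Base (financial-statement income): R$1079000
  Exemption: 20% × (R$1079000 − R$505000) = R$114800 ≥ R$104000, so the exemption is fully phased out
  Base: R$1079000 − R$0 = R$1079000
  R$1079000 × 15% = R$161850

R$161850 > R$91335, so the book-profits minimum tax is the binding amount.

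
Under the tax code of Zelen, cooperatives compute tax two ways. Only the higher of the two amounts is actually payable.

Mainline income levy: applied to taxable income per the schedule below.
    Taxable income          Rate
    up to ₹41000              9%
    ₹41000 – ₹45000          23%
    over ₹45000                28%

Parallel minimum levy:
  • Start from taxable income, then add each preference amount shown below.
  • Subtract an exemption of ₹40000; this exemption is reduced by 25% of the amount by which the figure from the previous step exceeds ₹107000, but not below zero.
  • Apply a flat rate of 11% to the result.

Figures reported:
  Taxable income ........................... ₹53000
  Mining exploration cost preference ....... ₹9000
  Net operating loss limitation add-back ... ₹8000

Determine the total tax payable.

Mainline income levy:
  ₹41000 × 9% = ₹3690
  ₹4000 × 23% = ₹920
  ₹8000 × 28% = ₹2240
  → ₹6850

Parallel minimum levy:
  Adjusted income: ₹53000 + ₹9000 + ₹8000 = ₹70000
  Exemption: ₹70000 ≤ ₹107000, so full ₹40000 applies
  Base: ₹70000 − ₹40000 = ₹30000
  ₹30000 × 11% = ₹3300

₹6850 > ₹3300, so the mainline income levy governs.

₹6850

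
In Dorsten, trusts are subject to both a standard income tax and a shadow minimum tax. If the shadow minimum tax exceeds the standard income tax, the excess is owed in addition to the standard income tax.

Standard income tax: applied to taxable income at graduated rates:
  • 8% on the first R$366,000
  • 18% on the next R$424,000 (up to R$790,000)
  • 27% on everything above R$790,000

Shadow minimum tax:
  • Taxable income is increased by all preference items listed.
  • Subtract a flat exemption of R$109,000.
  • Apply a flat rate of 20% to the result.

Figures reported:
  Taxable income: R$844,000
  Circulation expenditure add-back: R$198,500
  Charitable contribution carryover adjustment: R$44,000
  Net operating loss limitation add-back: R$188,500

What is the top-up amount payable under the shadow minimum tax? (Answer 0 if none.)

R$113,020

Shadow minimum tax:
  Adjusted income: R$844,000 + R$198,500 + R$44,000 + R$188,500 = R$1,275,000
  Less exemption R$109,000 → base R$1,166,000
  R$1,166,000 × 20% = R$233,200

Standard income tax:
  R$366,000 × 8% = R$29,280
  R$424,000 × 18% = R$76,320
  R$54,000 × 27% = R$14,580
  → R$120,180

Excess of shadow minimum tax over standard income tax: R$233,200 − R$120,180 = R$113,020.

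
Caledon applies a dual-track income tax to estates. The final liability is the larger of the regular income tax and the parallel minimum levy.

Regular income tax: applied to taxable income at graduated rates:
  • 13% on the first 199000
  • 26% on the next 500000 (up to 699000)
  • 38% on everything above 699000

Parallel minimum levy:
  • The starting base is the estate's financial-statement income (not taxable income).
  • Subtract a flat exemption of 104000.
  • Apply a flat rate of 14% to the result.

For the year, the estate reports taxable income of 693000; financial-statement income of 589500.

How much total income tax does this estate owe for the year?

Regular income tax:
  199000 × 13% = 25870
  494000 × 26% = 128440
  → 154310

Parallel minimum levy:
  Base (financial-statement income): 589500
  Less exemption 104000 → base 485500
  485500 × 14% = 67970

154310 > 67970, so the regular income tax governs.

154310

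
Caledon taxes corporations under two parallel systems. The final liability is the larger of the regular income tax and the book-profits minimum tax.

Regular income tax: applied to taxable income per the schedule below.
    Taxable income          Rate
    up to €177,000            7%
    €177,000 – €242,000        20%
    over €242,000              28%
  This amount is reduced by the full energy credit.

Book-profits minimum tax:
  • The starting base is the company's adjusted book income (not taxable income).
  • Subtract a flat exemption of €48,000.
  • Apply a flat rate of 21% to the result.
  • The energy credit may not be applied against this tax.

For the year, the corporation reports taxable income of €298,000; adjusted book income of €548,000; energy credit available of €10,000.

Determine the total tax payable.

€105,000

Regular income tax:
  €177,000 × 7% = €12,390
  €65,000 × 20% = €13,000
  €56,000 × 28% = €15,680
  → €41,070
  Less energy credit €10,000 → €31,070

Book-profits minimum tax:
  Base (adjusted book income): €548,000
  Less exemption €48,000 → base €500,000
  €500,000 × 21% = €105,000

€105,000 > €31,070, so the book-profits minimum tax is the binding amount.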